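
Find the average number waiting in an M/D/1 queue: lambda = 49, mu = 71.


M/D/1: Lq = rho^2 / (2*(1-rho)) where rho = 49/71; Lq = 0.77

0.77


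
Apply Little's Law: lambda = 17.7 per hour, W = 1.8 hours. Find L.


L = lambda * W = 17.7 * 1.8 = 31.86

31.86


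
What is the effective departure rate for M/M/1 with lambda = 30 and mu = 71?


For a stable queue (lambda < mu), throughput = lambda = 30 per hour

30 per hour


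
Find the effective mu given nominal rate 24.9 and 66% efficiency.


Effective rate = mu * efficiency = 24.9 * 0.66 = 16.43 per hour

16.43 per hour


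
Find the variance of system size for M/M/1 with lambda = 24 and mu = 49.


rho = 24/49; Var(N) = rho/(1-rho)^2 = 1.88

1.88


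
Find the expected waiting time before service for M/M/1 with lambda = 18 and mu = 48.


rho = 18/48; Wq = rho/(mu - lambda) = 0.0125 hours

0.0125 hours


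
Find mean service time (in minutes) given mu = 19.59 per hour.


Mean service time = 60/mu = 60/19.59 = 3.06 minutes

3.06 minutes


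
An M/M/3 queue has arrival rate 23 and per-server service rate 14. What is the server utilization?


rho = lambda/(c*mu) = 23/(3*14) = 0.5476

0.5476


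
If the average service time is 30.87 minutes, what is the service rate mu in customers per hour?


mu = 60 / avg_service_time = 60 / 30.87 = 1.94 per hour

1.94 per hour


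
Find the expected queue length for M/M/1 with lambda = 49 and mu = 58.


rho = 49/58; Lq = rho^2/(1-rho) = 4.6

4.6


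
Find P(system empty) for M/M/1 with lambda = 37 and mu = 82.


P0 = 1 - rho = 1 - 37/82 = 0.5488

0.5488


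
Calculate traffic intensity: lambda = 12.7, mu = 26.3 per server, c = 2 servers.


rho = lambda / (c * mu) = 12.7 / (2 * 26.3) = 0.2414

0.2414


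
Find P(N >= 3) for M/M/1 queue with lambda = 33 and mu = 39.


P(N >= 3) = rho^3 = (33/39)^3 = 0.6058

0.6058


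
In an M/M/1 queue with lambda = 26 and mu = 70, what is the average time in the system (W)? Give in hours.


W = 1/(mu - lambda) = 1/(70 - 26) = 0.0227 hours

0.0227 hours


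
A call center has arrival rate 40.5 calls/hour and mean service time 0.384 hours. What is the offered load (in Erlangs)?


Offered load a = lambda * E[S] = 40.5 * 0.384 = 15.55 Erlangs

15.55 Erlangs


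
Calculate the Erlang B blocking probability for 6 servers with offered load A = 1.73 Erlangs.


B(N,A) = (A^N/N!) / sum(A^k/k!, k=0..N) with N=6, A=1.73 = 0.0066

0.0066


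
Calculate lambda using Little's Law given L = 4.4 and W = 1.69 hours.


lambda = L / W = 4.4 / 1.69 = 2.6 per hour

2.6 per hour


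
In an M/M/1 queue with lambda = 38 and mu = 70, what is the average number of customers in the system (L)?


rho = 38/70; L = rho/(1-rho) = 1.19

1.19


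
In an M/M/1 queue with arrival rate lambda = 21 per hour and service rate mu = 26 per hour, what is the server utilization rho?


rho = lambda/mu = 21/26 = 0.8077

0.8077


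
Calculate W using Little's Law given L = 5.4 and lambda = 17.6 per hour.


W = L / lambda = 5.4 / 17.6 = 0.3068 hours

0.3068 hours


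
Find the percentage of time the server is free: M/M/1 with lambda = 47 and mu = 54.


Idle fraction = (1 - rho) * 100 = (1 - 47/54) * 100 = 13.0%

13.0%


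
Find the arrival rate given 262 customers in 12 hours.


lambda = total arrivals / time = 262 / 12 = 21.83 per hour

21.83 per hour


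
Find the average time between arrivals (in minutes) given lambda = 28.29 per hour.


Mean interarrival time = 60/lambda = 60/28.29 = 2.12 minutes

2.12 minutes


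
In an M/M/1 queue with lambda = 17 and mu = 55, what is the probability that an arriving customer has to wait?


P(wait) = rho = lambda/mu = 17/55 = 0.3091

0.3091


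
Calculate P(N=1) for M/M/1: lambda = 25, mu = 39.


rho = 25/39; P(n) = (1-rho)*rho^n = (1-25/39)*(25/39)^1 = 0.2301

0.2301


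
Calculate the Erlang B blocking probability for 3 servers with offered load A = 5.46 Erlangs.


B(N,A) = (A^N/N!) / sum(A^k/k!, k=0..N) with N=3, A=5.46 = 0.5594

0.5594


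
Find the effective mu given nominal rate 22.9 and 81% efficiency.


Effective rate = mu * efficiency = 22.9 * 0.81 = 18.55 per hour

18.55 per hour


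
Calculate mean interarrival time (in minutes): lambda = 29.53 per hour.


Mean interarrival time = 60/lambda = 60/29.53 = 2.03 minutes

2.03 minutes


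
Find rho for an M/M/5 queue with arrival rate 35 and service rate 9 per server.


rho = lambda/(c*mu) = 35/(5*9) = 0.7778

0.7778


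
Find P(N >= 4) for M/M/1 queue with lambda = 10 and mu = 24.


P(N >= 4) = rho^4 = (10/24)^4 = 0.0301

0.0301


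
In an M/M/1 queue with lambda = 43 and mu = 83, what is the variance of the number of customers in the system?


rho = 43/83; Var(N) = rho/(1-rho)^2 = 2.23

2.23


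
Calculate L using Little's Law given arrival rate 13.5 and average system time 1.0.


L = lambda * W = 13.5 * 1.0 = 13.5

13.5


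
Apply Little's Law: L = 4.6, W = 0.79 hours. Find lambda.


lambda = L / W = 4.6 / 0.79 = 5.82 per hour

5.82 per hour


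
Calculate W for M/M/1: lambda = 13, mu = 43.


W = 1/(mu - lambda) = 1/(43 - 13) = 0.0333 hours

0.0333 hours


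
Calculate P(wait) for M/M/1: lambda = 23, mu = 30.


P(wait) = rho = lambda/mu = 23/30 = 0.7667

0.7667


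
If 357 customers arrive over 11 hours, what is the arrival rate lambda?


lambda = total arrivals / time = 357 / 11 = 32.45 per hour

32.45 per hour


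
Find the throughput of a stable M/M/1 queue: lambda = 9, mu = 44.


For a stable queue (lambda < mu), throughput = lambda = 9 per hour

9 per hour


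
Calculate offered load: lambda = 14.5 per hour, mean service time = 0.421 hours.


Offered load a = lambda * E[S] = 14.5 * 0.421 = 6.1 Erlangs

6.1 Erlangs


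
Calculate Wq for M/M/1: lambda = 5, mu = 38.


rho = 5/38; Wq = rho/(mu - lambda) = 0.004 hours

0.004 hours


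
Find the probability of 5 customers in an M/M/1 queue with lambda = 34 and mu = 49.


rho = 34/49; P(n) = (1-rho)*rho^n = (1-34/49)*(34/49)^5 = 0.0492

0.0492


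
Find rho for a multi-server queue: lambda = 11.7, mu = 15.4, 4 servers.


rho = lambda / (c * mu) = 11.7 / (4 * 15.4) = 0.1899

0.1899


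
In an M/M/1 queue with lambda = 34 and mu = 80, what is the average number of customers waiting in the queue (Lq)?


rho = 34/80; Lq = rho^2/(1-rho) = 0.31

0.31


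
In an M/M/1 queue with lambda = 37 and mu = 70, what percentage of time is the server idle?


Idle fraction = (1 - rho) * 100 = (1 - 37/70) * 100 = 47.1%

47.1%


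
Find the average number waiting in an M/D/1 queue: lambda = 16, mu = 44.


M/D/1: Lq = rho^2 / (2*(1-rho)) where rho = 16/44; Lq = 0.1

0.1


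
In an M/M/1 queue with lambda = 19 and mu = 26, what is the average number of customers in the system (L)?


rho = 19/26; L = rho/(1-rho) = 2.71

2.71


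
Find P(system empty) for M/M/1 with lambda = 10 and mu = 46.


P0 = 1 - rho = 1 - 10/46 = 0.7826

0.7826


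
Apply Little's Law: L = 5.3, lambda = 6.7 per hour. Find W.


W = L / lambda = 5.3 / 6.7 = 0.791 hours

0.791 hours


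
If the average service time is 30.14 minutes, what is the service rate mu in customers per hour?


mu = 60 / avg_service_time = 60 / 30.14 = 1.99 per hour

1.99 per hour


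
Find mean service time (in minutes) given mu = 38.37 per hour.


Mean service time = 60/mu = 60/38.37 = 1.56 minutes

1.56 minutes


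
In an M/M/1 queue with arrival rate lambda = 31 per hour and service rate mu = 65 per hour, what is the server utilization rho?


rho = lambda/mu = 31/65 = 0.4769

0.4769


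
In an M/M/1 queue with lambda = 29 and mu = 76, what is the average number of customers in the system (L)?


rho = 29/76; L = rho/(1-rho) = 0.62

0.62


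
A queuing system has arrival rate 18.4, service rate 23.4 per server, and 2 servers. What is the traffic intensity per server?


rho = lambda / (c * mu) = 18.4 / (2 * 23.4) = 0.3932

0.3932


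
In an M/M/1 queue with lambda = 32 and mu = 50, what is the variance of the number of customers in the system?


rho = 32/50; Var(N) = rho/(1-rho)^2 = 4.94

4.94


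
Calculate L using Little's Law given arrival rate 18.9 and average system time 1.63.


L = lambda * W = 18.9 * 1.63 = 30.81

30.81


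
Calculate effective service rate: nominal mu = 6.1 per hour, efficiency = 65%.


Effective rate = mu * efficiency = 6.1 * 0.65 = 3.97 per hour

3.97 per hour


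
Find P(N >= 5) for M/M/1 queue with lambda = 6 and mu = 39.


P(N >= 5) = rho^5 = (6/39)^5 = 0.0001

0.0001


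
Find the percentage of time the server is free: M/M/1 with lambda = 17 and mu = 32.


Idle fraction = (1 - rho) * 100 = (1 - 17/32) * 100 = 46.9%

46.9%


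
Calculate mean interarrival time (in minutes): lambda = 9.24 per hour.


Mean interarrival time = 60/lambda = 60/9.24 = 6.49 minutes

6.49 minutes


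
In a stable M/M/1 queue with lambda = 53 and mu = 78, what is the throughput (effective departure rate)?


For a stable queue (lambda < mu), throughput = lambda = 53 per hour

53 per hour


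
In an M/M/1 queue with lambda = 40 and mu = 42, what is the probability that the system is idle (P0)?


P0 = 1 - rho = 1 - 40/42 = 0.0476

0.0476


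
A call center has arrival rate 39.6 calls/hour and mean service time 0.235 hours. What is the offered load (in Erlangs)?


Offered load a = lambda * E[S] = 39.6 * 0.235 = 9.31 Erlangs

9.31 Erlangs


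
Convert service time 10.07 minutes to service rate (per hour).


mu = 60 / avg_service_time = 60 / 10.07 = 5.96 per hour

5.96 per hour


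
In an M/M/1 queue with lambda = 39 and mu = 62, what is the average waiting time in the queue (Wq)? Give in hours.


rho = 39/62; Wq = rho/(mu - lambda) = 0.0273 hours

0.0273 hours


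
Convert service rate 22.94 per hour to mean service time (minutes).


Mean service time = 60/mu = 60/22.94 = 2.62 minutes

2.62 minutes


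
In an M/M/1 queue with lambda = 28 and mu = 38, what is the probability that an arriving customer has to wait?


P(wait) = rho = lambda/mu = 28/38 = 0.7368

0.7368


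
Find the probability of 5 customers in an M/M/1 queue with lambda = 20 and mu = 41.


rho = 20/41; P(n) = (1-rho)*rho^n = (1-20/41)*(20/41)^5 = 0.0141

0.0141


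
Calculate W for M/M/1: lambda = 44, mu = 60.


W = 1/(mu - lambda) = 1/(60 - 44) = 0.0625 hours

0.0625 hours


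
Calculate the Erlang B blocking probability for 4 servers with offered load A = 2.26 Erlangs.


B(N,A) = (A^N/N!) / sum(A^k/k!, k=0..N) with N=4, A=2.26 = 0.1232

0.1232


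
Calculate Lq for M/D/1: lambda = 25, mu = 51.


M/D/1: Lq = rho^2 / (2*(1-rho)) where rho = 25/51; Lq = 0.24

0.24


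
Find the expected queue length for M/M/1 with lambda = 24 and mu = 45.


rho = 24/45; Lq = rho^2/(1-rho) = 0.61

0.61


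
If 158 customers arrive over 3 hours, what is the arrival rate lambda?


lambda = total arrivals / time = 158 / 3 = 52.67 per hour

52.67 per hour


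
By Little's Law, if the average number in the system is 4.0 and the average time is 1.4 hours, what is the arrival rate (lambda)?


lambda = L / W = 4.0 / 1.4 = 2.86 per hour

2.86 per hour


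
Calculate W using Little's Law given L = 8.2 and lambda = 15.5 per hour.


W = L / lambda = 8.2 / 15.5 = 0.529 hours

0.529 hours


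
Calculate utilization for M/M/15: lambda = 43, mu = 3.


rho = lambda/(c*mu) = 43/(15*3) = 0.9556

0.9556


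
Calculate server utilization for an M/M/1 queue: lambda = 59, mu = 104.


rho = lambda/mu = 59/104 = 0.5673

0.5673


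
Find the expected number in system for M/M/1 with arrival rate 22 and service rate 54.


rho = 22/54; L = rho/(1-rho) = 0.69

0.69


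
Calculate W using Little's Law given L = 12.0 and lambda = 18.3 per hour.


W = L / lambda = 12.0 / 18.3 = 0.6557 hours

0.6557 hours


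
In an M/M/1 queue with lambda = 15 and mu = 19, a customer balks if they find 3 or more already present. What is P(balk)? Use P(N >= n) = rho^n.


P(N >= 3) = rho^3 = (15/19)^3 = 0.4921

0.4921


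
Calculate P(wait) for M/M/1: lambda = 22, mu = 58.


P(wait) = rho = lambda/mu = 22/58 = 0.3793

0.3793


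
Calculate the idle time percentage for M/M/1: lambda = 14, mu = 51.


Idle fraction = (1 - rho) * 100 = (1 - 14/51) * 100 = 72.5%

72.5%


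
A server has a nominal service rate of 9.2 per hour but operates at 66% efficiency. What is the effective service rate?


Effective rate = mu * efficiency = 9.2 * 0.66 = 6.07 per hour

6.07 per hour


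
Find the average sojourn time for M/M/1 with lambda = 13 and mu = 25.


W = 1/(mu - lambda) = 1/(25 - 13) = 0.0833 hours

0.0833 hours


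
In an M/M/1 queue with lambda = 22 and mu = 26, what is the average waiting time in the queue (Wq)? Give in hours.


rho = 22/26; Wq = rho/(mu - lambda) = 0.2115 hours

0.2115 hours


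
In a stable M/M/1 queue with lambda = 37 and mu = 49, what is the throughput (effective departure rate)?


For a stable queue (lambda < mu), throughput = lambda = 37 per hour

37 per hour


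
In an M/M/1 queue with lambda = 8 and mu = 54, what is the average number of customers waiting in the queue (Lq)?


rho = 8/54; Lq = rho^2/(1-rho) = 0.03

0.03


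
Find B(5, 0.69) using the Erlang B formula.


B(N,A) = (A^N/N!) / sum(A^k/k!, k=0..N) with N=5, A=0.69 = 0.0007

0.0007


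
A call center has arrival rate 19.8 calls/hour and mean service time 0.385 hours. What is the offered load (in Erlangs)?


Offered load a = lambda * E[S] = 19.8 * 0.385 = 7.62 Erlangs

7.62 Erlangs


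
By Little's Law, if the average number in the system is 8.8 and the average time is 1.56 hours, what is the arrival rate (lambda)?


lambda = L / W = 8.8 / 1.56 = 5.64 per hour

5.64 per hour


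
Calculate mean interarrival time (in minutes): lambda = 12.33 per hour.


Mean interarrival time = 60/lambda = 60/12.33 = 4.87 minutes

4.87 minutes


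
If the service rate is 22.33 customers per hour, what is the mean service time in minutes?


Mean service time = 60/mu = 60/22.33 = 2.69 minutes

2.69 minutes


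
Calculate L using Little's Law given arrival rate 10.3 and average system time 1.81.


L = lambda * W = 10.3 * 1.81 = 18.64

18.64


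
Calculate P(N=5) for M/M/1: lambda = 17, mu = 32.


rho = 17/32; P(n) = (1-rho)*rho^n = (1-17/32)*(17/32)^5 = 0.0198

0.0198


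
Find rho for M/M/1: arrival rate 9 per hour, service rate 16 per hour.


rho = lambda/mu = 9/16 = 0.5625

0.5625


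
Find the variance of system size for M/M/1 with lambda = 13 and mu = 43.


rho = 13/43; Var(N) = rho/(1-rho)^2 = 0.62

0.62


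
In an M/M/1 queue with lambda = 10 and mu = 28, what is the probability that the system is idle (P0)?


P0 = 1 - rho = 1 - 10/28 = 0.6429

0.6429


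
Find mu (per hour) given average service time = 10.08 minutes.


mu = 60 / avg_service_time = 60 / 10.08 = 5.95 per hour

5.95 per hour


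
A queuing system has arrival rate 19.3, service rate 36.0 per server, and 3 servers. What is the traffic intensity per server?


rho = lambda / (c * mu) = 19.3 / (3 * 36.0) = 0.1787

0.1787


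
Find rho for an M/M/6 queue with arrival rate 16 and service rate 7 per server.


rho = lambda/(c*mu) = 16/(6*7) = 0.381

0.381


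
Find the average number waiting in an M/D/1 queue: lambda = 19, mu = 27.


M/D/1: Lq = rho^2 / (2*(1-rho)) where rho = 19/27; Lq = 0.84

0.84


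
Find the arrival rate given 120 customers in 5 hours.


lambda = total arrivals / time = 120 / 5 = 24.0 per hour

24.0 per hour


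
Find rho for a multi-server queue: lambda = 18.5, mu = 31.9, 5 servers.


rho = lambda / (c * mu) = 18.5 / (5 * 31.9) = 0.116

0.116


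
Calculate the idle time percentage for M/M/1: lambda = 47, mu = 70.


Idle fraction = (1 - rho) * 100 = (1 - 47/70) * 100 = 32.9%

32.9%


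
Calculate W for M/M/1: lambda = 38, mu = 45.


W = 1/(mu - lambda) = 1/(45 - 38) = 0.1429 hours

0.1429 hours


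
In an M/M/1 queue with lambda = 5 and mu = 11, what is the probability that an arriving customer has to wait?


P(wait) = rho = lambda/mu = 5/11 = 0.4545

0.4545


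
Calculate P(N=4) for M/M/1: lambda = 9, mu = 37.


rho = 9/37; P(n) = (1-rho)*rho^n = (1-9/37)*(9/37)^4 = 0.0026

0.0026


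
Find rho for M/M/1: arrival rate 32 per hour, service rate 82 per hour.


rho = lambda/mu = 32/82 = 0.3902

0.3902


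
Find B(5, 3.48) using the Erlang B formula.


B(N,A) = (A^N/N!) / sum(A^k/k!, k=0..N) with N=5, A=3.48 = 0.1523

0.1523


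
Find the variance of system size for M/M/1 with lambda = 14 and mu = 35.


rho = 14/35; Var(N) = rho/(1-rho)^2 = 1.11

1.11


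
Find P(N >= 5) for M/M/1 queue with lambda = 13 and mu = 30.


P(N >= 5) = rho^5 = (13/30)^5 = 0.0153

0.0153


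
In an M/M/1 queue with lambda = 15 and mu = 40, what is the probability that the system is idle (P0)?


P0 = 1 - rho = 1 - 15/40 = 0.625

0.625


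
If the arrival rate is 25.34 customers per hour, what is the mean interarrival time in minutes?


Mean interarrival time = 60/lambda = 60/25.34 = 2.37 minutes

2.37 minutes


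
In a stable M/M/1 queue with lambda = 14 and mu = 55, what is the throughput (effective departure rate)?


For a stable queue (lambda < mu), throughput = lambda = 14 per hour

14 per hour


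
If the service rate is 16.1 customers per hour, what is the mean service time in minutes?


Mean service time = 60/mu = 60/16.1 = 3.73 minutes

3.73 minutes


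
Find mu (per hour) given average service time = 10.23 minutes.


mu = 60 / avg_service_time = 60 / 10.23 = 5.87 per hour

5.87 per hour


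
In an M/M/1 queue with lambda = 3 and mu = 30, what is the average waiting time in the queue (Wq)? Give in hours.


rho = 3/30; Wq = rho/(mu - lambda) = 0.0037 hours

0.0037 hours


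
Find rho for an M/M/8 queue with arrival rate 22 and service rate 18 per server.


rho = lambda/(c*mu) = 22/(8*18) = 0.1528

0.1528


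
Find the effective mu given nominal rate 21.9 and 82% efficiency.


Effective rate = mu * efficiency = 21.9 * 0.82 = 17.96 per hour

17.96 per hour


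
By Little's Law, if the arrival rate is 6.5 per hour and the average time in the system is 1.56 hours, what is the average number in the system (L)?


L = lambda * W = 6.5 * 1.56 = 10.14

10.14


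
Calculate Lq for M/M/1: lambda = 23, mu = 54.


rho = 23/54; Lq = rho^2/(1-rho) = 0.32

0.32


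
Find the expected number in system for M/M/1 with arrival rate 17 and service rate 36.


rho = 17/36; L = rho/(1-rho) = 0.89

0.89


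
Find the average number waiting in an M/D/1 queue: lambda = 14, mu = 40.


M/D/1: Lq = rho^2 / (2*(1-rho)) where rho = 14/40; Lq = 0.09

0.09


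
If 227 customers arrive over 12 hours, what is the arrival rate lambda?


lambda = total arrivals / time = 227 / 12 = 18.92 per hour

18.92 per hour


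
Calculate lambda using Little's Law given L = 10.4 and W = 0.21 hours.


lambda = L / W = 10.4 / 0.21 = 49.52 per hour

49.52 per hour


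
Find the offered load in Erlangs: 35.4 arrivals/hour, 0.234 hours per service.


Offered load a = lambda * E[S] = 35.4 * 0.234 = 8.28 Erlangs

8.28 Erlangs


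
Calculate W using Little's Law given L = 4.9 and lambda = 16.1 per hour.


W = L / lambda = 4.9 / 16.1 = 0.3043 hours

0.3043 hours


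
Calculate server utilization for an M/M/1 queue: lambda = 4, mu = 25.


rho = lambda/mu = 4/25 = 0.16

0.16


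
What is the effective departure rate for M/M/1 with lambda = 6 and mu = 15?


For a stable queue (lambda < mu), throughput = lambda = 6 per hour

6 per hour


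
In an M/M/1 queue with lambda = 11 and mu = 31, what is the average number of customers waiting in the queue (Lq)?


rho = 11/31; Lq = rho^2/(1-rho) = 0.2

0.2


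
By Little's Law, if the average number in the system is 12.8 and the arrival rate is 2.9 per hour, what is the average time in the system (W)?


W = L / lambda = 12.8 / 2.9 = 4.4138 hours

4.4138 hours


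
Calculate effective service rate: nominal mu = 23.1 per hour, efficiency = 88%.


Effective rate = mu * efficiency = 23.1 * 0.88 = 20.33 per hour

20.33 per hour


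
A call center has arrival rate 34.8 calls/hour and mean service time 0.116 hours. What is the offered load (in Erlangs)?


Offered load a = lambda * E[S] = 34.8 * 0.116 = 4.04 Erlangs

4.04 Erlangs


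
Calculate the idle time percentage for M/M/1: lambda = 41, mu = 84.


Idle fraction = (1 - rho) * 100 = (1 - 41/84) * 100 = 51.2%

51.2%


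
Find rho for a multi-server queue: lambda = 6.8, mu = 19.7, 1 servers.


rho = lambda / (c * mu) = 6.8 / (1 * 19.7) = 0.3452

0.3452


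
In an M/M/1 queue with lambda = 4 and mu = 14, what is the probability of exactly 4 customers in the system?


rho = 4/14; P(n) = (1-rho)*rho^n = (1-4/14)*(4/14)^4 = 0.0048

0.0048


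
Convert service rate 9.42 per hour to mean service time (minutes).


Mean service time = 60/mu = 60/9.42 = 6.37 minutes

6.37 minutes


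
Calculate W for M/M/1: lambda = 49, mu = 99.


W = 1/(mu - lambda) = 1/(99 - 49) = 0.02 hours

0.02 hours


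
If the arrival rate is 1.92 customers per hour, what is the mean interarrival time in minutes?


Mean interarrival time = 60/lambda = 60/1.92 = 31.25 minutes

31.25 minutes


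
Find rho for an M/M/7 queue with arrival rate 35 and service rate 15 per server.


rho = lambda/(c*mu) = 35/(7*15) = 0.3333

0.3333


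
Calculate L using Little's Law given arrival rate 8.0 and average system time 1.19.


L = lambda * W = 8.0 * 1.19 = 9.52

9.52


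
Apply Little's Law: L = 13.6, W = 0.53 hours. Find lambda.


lambda = L / W = 13.6 / 0.53 = 25.66 per hour

25.66 per hour


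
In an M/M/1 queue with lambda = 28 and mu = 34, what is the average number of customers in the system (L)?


rho = 28/34; L = rho/(1-rho) = 4.67

4.67


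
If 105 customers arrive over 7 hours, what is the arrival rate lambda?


lambda = total arrivals / time = 105 / 7 = 15.0 per hour

15.0 per hour


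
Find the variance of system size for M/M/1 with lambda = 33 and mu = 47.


rho = 33/47; Var(N) = rho/(1-rho)^2 = 7.91

7.91


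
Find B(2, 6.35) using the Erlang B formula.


B(N,A) = (A^N/N!) / sum(A^k/k!, k=0..N) with N=2, A=6.35 = 0.7328

0.7328


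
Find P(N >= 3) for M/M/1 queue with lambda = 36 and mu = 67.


P(N >= 3) = rho^3 = (36/67)^3 = 0.1551

0.1551


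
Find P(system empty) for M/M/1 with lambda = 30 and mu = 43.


P0 = 1 - rho = 1 - 30/43 = 0.3023

0.3023


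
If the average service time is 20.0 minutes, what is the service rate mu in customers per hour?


mu = 60 / avg_service_time = 60 / 20.0 = 3.0 per hour

3.0 per hour


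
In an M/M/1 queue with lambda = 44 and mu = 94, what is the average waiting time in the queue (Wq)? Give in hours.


rho = 44/94; Wq = rho/(mu - lambda) = 0.0094 hours

0.0094 hours


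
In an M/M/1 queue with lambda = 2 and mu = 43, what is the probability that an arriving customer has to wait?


P(wait) = rho = lambda/mu = 2/43 = 0.0465

0.0465


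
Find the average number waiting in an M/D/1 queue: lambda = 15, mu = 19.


M/D/1: Lq = rho^2 / (2*(1-rho)) where rho = 15/19; Lq = 1.48

1.48


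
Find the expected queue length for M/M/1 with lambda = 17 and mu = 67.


rho = 17/67; Lq = rho^2/(1-rho) = 0.09

0.09


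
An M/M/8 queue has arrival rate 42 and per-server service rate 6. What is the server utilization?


rho = lambda/(c*mu) = 42/(8*6) = 0.875

0.875


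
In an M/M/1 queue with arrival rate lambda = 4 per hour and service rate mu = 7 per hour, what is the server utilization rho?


rho = lambda/mu = 4/7 = 0.5714

0.5714


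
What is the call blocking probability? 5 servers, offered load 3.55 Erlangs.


B(N,A) = (A^N/N!) / sum(A^k/k!, k=0..N) with N=5, A=3.55 = 0.1586

0.1586


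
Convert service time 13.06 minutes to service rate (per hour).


mu = 60 / avg_service_time = 60 / 13.06 = 4.59 per hour

4.59 per hour


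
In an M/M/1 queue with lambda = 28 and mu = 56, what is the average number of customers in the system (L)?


rho = 28/56; L = rho/(1-rho) = 1.0

1.0


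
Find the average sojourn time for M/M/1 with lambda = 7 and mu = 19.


W = 1/(mu - lambda) = 1/(19 - 7) = 0.0833 hours

0.0833 hours


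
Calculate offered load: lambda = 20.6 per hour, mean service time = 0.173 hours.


Offered load a = lambda * E[S] = 20.6 * 0.173 = 3.56 Erlangs

3.56 Erlangs


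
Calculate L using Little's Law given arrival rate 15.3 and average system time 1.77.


L = lambda * W = 15.3 * 1.77 = 27.08

27.08


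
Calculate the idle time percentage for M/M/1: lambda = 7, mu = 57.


Idle fraction = (1 - rho) * 100 = (1 - 7/57) * 100 = 87.7%

87.7%


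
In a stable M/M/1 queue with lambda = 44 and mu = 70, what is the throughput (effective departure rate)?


For a stable queue (lambda < mu), throughput = lambda = 44 per hour

44 per hour


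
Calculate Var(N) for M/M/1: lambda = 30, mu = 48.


rho = 30/48; Var(N) = rho/(1-rho)^2 = 4.44

4.44


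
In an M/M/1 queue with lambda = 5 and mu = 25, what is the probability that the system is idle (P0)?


P0 = 1 - rho = 1 - 5/25 = 0.8

0.8


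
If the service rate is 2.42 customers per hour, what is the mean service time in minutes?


Mean service time = 60/mu = 60/2.42 = 24.79 minutes

24.79 minutes


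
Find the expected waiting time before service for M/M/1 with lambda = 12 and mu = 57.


rho = 12/57; Wq = rho/(mu - lambda) = 0.0047 hours

0.0047 hours


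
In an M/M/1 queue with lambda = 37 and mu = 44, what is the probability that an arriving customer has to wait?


P(wait) = rho = lambda/mu = 37/44 = 0.8409

0.8409


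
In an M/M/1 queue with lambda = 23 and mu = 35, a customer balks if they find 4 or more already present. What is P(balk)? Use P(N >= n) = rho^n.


P(N >= 4) = rho^4 = (23/35)^4 = 0.1865

0.1865


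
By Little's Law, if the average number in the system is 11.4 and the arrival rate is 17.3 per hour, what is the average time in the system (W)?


W = L / lambda = 11.4 / 17.3 = 0.659 hours

0.659 hours


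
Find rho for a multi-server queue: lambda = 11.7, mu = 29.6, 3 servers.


rho = lambda / (c * mu) = 11.7 / (3 * 29.6) = 0.1318

0.1318


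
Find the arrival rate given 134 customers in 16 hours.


lambda = total arrivals / time = 134 / 16 = 8.38 per hour

8.38 per hour


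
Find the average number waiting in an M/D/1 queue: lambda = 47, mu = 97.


M/D/1: Lq = rho^2 / (2*(1-rho)) where rho = 47/97; Lq = 0.23

0.23


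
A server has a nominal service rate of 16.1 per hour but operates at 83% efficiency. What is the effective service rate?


Effective rate = mu * efficiency = 16.1 * 0.83 = 13.36 per hour

13.36 per hour


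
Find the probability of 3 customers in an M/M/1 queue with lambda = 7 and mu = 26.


rho = 7/26; P(n) = (1-rho)*rho^n = (1-7/26)*(7/26)^3 = 0.0143

0.0143


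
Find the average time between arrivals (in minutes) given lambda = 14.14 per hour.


Mean interarrival time = 60/lambda = 60/14.14 = 4.24 minutes

4.24 minutes


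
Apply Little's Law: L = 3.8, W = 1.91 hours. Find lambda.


lambda = L / W = 3.8 / 1.91 = 1.99 per hour

1.99 per hour


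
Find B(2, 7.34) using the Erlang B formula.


B(N,A) = (A^N/N!) / sum(A^k/k!, k=0..N) with N=2, A=7.34 = 0.7636

0.7636


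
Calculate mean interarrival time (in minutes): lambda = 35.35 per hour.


Mean interarrival time = 60/lambda = 60/35.35 = 1.7 minutes

1.7 minutes


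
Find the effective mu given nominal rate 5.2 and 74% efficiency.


Effective rate = mu * efficiency = 5.2 * 0.74 = 3.85 per hour

3.85 per hour


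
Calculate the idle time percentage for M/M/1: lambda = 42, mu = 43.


Idle fraction = (1 - rho) * 100 = (1 - 42/43) * 100 = 2.3%

2.3%


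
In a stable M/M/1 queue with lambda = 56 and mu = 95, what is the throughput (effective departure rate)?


For a stable queue (lambda < mu), throughput = lambda = 56 per hour

56 per hour


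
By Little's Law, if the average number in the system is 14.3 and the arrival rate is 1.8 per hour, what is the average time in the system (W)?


W = L / lambda = 14.3 / 1.8 = 7.9444 hours

7.9444 hours


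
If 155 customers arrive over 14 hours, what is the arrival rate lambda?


lambda = total arrivals / time = 155 / 14 = 11.07 per hour

11.07 per hour


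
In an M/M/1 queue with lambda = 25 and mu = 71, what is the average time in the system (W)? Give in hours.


W = 1/(mu - lambda) = 1/(71 - 25) = 0.0217 hours

0.0217 hours


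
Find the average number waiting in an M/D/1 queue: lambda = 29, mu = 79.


M/D/1: Lq = rho^2 / (2*(1-rho)) where rho = 29/79; Lq = 0.11

0.11


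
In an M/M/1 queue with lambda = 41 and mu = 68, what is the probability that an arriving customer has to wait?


P(wait) = rho = lambda/mu = 41/68 = 0.6029

0.6029


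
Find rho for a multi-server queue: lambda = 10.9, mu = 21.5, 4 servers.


rho = lambda / (c * mu) = 10.9 / (4 * 21.5) = 0.1267

0.1267


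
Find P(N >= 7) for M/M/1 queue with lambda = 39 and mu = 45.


P(N >= 7) = rho^7 = (39/45)^7 = 0.3673

0.3673


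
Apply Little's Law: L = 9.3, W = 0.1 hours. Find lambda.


lambda = L / W = 9.3 / 0.1 = 93.0 per hour

93.0 per hour


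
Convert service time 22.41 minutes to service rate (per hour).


mu = 60 / avg_service_time = 60 / 22.41 = 2.68 per hour

2.68 per hour


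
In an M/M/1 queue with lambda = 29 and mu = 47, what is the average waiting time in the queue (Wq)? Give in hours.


rho = 29/47; Wq = rho/(mu - lambda) = 0.0343 hours

0.0343 hours


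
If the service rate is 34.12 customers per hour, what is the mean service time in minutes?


Mean service time = 60/mu = 60/34.12 = 1.76 minutes

1.76 minutes


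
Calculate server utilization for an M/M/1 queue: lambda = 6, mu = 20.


rho = lambda/mu = 6/20 = 0.3

0.3


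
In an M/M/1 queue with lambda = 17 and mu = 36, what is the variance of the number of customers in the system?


rho = 17/36; Var(N) = rho/(1-rho)^2 = 1.7

1.7


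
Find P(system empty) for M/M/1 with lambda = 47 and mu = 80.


P0 = 1 - rho = 1 - 47/80 = 0.4125

0.4125


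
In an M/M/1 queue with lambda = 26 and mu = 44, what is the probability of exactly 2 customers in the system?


rho = 26/44; P(n) = (1-rho)*rho^n = (1-26/44)*(26/44)^2 = 0.1428

0.1428


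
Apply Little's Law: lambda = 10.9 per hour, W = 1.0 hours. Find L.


L = lambda * W = 10.9 * 1.0 = 10.9

10.9


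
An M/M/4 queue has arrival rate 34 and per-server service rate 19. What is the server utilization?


rho = lambda/(c*mu) = 34/(4*19) = 0.4474

0.4474


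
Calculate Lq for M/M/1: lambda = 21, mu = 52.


rho = 21/52; Lq = rho^2/(1-rho) = 0.27

0.27


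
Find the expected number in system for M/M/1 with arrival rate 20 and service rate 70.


rho = 20/70; L = rho/(1-rho) = 0.4

0.4


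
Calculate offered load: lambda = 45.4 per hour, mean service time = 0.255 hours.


Offered load a = lambda * E[S] = 45.4 * 0.255 = 11.58 Erlangs

11.58 Erlangs


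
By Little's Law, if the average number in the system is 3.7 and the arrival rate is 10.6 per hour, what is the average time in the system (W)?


W = L / lambda = 3.7 / 10.6 = 0.3491 hours

0.3491 hours


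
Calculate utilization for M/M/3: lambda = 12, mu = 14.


rho = lambda/(c*mu) = 12/(3*14) = 0.2857

0.2857


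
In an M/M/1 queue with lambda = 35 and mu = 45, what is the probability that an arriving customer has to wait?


P(wait) = rho = lambda/mu = 35/45 = 0.7778

0.7778


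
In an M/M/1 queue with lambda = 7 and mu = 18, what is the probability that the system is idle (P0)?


P0 = 1 - rho = 1 - 7/18 = 0.6111

0.6111


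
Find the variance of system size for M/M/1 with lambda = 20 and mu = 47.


rho = 20/47; Var(N) = rho/(1-rho)^2 = 1.29

1.29


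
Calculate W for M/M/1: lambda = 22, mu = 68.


W = 1/(mu - lambda) = 1/(68 - 22) = 0.0217 hours

0.0217 hours


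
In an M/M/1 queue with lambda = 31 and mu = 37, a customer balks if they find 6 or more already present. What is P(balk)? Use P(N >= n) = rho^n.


P(N >= 6) = rho^6 = (31/37)^6 = 0.3459

0.3459


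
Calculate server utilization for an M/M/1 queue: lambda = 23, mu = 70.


rho = lambda/mu = 23/70 = 0.3286

0.3286


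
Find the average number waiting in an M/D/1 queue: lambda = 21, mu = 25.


M/D/1: Lq = rho^2 / (2*(1-rho)) where rho = 21/25; Lq = 2.21

2.21


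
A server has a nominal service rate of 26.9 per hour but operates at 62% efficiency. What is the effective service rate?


Effective rate = mu * efficiency = 26.9 * 0.62 = 16.68 per hour

16.68 per hour


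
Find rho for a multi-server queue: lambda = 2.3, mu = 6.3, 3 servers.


rho = lambda / (c * mu) = 2.3 / (3 * 6.3) = 0.1217

0.1217


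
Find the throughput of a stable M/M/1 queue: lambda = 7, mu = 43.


For a stable queue (lambda < mu), throughput = lambda = 7 per hour

7 per hour


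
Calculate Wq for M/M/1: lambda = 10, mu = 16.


rho = 10/16; Wq = rho/(mu - lambda) = 0.1042 hours

0.1042 hours


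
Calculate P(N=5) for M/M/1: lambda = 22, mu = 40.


rho = 22/40; P(n) = (1-rho)*rho^n = (1-22/40)*(22/40)^5 = 0.0226

0.0226


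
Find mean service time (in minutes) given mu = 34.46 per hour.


Mean service time = 60/mu = 60/34.46 = 1.74 minutes

1.74 minutes


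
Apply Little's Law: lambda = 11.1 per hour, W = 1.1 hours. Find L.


L = lambda * W = 11.1 * 1.1 = 12.21

12.21


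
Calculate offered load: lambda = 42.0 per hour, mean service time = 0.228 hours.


Offered load a = lambda * E[S] = 42.0 * 0.228 = 9.58 Erlangs

9.58 Erlangs


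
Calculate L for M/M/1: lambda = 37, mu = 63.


rho = 37/63; L = rho/(1-rho) = 1.42

1.42


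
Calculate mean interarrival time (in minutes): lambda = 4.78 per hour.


Mean interarrival time = 60/lambda = 60/4.78 = 12.55 minutes

12.55 minutes


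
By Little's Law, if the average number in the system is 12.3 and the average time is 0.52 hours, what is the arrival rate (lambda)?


lambda = L / W = 12.3 / 0.52 = 23.65 per hour

23.65 per hour


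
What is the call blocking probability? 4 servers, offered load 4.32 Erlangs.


B(N,A) = (A^N/N!) / sum(A^k/k!, k=0..N) with N=4, A=4.32 = 0.3407

0.3407


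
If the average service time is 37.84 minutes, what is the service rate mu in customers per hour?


mu = 60 / avg_service_time = 60 / 37.84 = 1.59 per hour

1.59 per hour


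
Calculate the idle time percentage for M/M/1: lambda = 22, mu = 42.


Idle fraction = (1 - rho) * 100 = (1 - 22/42) * 100 = 47.6%

47.6%


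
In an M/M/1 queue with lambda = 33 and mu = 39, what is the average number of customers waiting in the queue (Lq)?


rho = 33/39; Lq = rho^2/(1-rho) = 4.65

4.65


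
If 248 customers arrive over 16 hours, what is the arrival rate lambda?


lambda = total arrivals / time = 248 / 16 = 15.5 per hour

15.5 per hour


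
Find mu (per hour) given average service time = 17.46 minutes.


mu = 60 / avg_service_time = 60 / 17.46 = 3.44 per hour

3.44 per hour


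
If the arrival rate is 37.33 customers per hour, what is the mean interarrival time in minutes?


Mean interarrival time = 60/lambda = 60/37.33 = 1.61 minutes

1.61 minutes


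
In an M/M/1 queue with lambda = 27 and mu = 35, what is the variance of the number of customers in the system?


rho = 27/35; Var(N) = rho/(1-rho)^2 = 14.77

14.77


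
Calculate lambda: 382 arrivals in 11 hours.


lambda = total arrivals / time = 382 / 11 = 34.73 per hour

34.73 per hour


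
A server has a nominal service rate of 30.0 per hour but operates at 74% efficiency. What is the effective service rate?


Effective rate = mu * efficiency = 30.0 * 0.74 = 22.2 per hour

22.2 per hour


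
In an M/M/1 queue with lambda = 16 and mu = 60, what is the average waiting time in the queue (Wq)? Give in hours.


rho = 16/60; Wq = rho/(mu - lambda) = 0.0061 hours

0.0061 hours


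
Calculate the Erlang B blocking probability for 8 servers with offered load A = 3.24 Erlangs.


B(N,A) = (A^N/N!) / sum(A^k/k!, k=0..N) with N=8, A=3.24 = 0.0119

0.0119


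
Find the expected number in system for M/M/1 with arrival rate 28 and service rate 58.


rho = 28/58; L = rho/(1-rho) = 0.93

0.93


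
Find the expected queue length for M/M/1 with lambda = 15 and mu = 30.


rho = 15/30; Lq = rho^2/(1-rho) = 0.5

0.5


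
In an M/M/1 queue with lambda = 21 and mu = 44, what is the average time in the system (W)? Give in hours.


W = 1/(mu - lambda) = 1/(44 - 21) = 0.0435 hours

0.0435 hours


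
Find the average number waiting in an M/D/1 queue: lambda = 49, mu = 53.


M/D/1: Lq = rho^2 / (2*(1-rho)) where rho = 49/53; Lq = 5.66

5.66


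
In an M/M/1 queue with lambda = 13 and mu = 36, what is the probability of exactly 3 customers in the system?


rho = 13/36; P(n) = (1-rho)*rho^n = (1-13/36)*(13/36)^3 = 0.0301

0.0301


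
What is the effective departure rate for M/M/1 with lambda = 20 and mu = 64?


For a stable queue (lambda < mu), throughput = lambda = 20 per hour

20 per hour


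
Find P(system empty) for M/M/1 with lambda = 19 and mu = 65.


P0 = 1 - rho = 1 - 19/65 = 0.7077

0.7077


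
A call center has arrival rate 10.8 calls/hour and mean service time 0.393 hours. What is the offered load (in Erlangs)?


Offered load a = lambda * E[S] = 10.8 * 0.393 = 4.24 Erlangs

4.24 Erlangs


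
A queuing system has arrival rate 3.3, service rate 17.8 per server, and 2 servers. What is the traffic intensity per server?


rho = lambda / (c * mu) = 3.3 / (2 * 17.8) = 0.0927

0.0927


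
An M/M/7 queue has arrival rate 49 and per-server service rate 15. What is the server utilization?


rho = lambda/(c*mu) = 49/(7*15) = 0.4667

0.4667


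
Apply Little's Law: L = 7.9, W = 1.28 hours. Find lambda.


lambda = L / W = 7.9 / 1.28 = 6.17 per hour

6.17 per hour


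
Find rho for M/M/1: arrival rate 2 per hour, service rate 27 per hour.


rho = lambda/mu = 2/27 = 0.0741

0.0741


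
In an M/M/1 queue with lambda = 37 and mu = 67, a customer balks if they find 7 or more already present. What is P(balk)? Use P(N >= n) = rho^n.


P(N >= 7) = rho^7 = (37/67)^7 = 0.0157

0.0157


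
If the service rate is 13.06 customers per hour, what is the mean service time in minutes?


Mean service time = 60/mu = 60/13.06 = 4.59 minutes

4.59 minutes


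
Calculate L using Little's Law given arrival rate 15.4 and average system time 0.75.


L = lambda * W = 15.4 * 0.75 = 11.55

11.55


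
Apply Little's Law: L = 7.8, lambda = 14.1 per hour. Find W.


W = L / lambda = 7.8 / 14.1 = 0.5532 hours

0.5532 hours


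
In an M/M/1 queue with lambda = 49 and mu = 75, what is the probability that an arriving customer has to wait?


P(wait) = rho = lambda/mu = 49/75 = 0.6533

0.6533


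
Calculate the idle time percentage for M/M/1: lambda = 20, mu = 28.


Idle fraction = (1 - rho) * 100 = (1 - 20/28) * 100 = 28.6%

28.6%
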